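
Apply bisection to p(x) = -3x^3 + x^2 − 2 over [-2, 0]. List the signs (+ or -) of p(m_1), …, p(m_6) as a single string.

+--+++

x = -1 gives p = 2, positive; keep [-1, 0]
x = -0.5 gives p = -1.375, negative; keep [-1, -0.5]
x = -0.75 gives p = -0.171875, negative; keep [-1, -0.75]
x = -0.875 gives p = 0.7754, positive; keep [-0.875, -0.75]
x = -0.8125 gives p = 0.2693, positive; keep [-0.8125, -0.75]
x = -0.78125 gives p = 0.0409, positive; keep [-0.78125, -0.75]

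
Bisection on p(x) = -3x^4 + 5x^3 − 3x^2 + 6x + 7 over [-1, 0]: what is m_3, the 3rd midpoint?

p(-0.5) = 2.4375 > 0, so the root lies in [-1, -0.5]
p(-0.75) = -2.246094 < 0, so the root lies in [-0.75, -0.5]
p(-0.625) = 0.399658 > 0, so the root lies in [-0.75, -0.625]

-0.625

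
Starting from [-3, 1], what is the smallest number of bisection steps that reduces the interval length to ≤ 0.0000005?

23

Width after n steps is 4/2^n. Need 2^n ≥ 4/0.0000005 = 8000000.
2^22 = 4194304 < 8000000 ≤ 2^23 = 8388608, so n = 23.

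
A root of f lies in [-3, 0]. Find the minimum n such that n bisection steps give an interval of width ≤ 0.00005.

Width after n steps is 3/2^n. Need 2^n ≥ 3/0.00005 = 60000.
2^15 = 32768 < 60000 ≤ 2^16 = 65536, so n = 16.

16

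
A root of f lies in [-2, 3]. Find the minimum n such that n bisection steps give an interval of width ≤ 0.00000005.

Width after n steps is 5/2^n. Need 2^n ≥ 5/0.00000005 = 100000000.
2^26 = 67108864 < 100000000 ≤ 2^27 = 134217728, so n = 27.

27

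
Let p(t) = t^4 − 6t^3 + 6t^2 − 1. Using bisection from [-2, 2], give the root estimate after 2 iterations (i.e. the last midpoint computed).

-1

m = 0, p(m) = -1 (−); new bracket [-2, 0]
m = -1, p(m) = 12 (+); new bracket [-1, 0]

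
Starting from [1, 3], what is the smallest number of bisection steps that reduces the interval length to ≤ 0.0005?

Width after n steps is 2/2^n. Need 2^n ≥ 2/0.0005 = 4000.
2^11 = 2048 < 4000 ≤ 2^12 = 4096, so n = 12.

12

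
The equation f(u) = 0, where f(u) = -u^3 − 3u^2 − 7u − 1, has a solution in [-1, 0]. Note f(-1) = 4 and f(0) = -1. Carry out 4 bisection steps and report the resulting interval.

f(-0.5) = 1.875 > 0, so the root lies in [-0.5, 0]
f(-0.25) = 0.578125 > 0, so the root lies in [-0.25, 0]
f(-0.125) = -0.169922 < 0, so the root lies in [-0.25, -0.125]
f(-0.1875) = 0.2136 > 0, so the root lies in [-0.1875, -0.125]

[-0.1875, -0.125]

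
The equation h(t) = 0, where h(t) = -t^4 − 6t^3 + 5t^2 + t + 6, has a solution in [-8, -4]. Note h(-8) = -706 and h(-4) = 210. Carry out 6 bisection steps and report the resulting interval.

[-6.75, -6.6875]

midpoint -6: h = 180 > 0 → [-8, -6]
midpoint -7: h = -99 < 0 → [-7, -6]
midpoint -6.5: h = 73.4375 > 0 → [-7, -6.5]
midpoint -6.75: h = -3.5977 < 0 → [-6.75, -6.5]
midpoint -6.625: h = 37.0935 > 0 → [-6.75, -6.625]
midpoint -6.6875: h = 17.3064 > 0 → [-6.75, -6.6875]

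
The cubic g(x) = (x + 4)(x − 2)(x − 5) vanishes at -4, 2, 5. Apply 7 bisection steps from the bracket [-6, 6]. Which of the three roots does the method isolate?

-4

g(0) = 40 > 0, so the root lies in [-6, 0]
g(-3) = 40 > 0, so the root lies in [-6, -3]
g(-4.5) = -30.875 < 0, so the root lies in [-4.5, -3]
g(-3.75) = 12.5781 > 0, so the root lies in [-4.5, -3.75]
g(-4.125) = -6.9863 < 0, so the root lies in [-4.125, -3.75]
g(-3.9375) = 3.3167 > 0, so the root lies in [-4.125, -3.9375]
g(-4.03125) = -1.7022 < 0, so the root lies in [-4.03125, -3.9375]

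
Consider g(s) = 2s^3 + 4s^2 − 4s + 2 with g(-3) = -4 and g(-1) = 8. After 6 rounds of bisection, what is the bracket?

g(-2) = 10 > 0, so the root lies in [-3, -2]
g(-2.5) = 5.75 > 0, so the root lies in [-3, -2.5]
g(-2.75) = 1.65625 > 0, so the root lies in [-3, -2.75]
g(-2.875) = -0.9648 < 0, so the root lies in [-2.875, -2.75]
g(-2.8125) = 0.396 > 0, so the root lies in [-2.875, -2.8125]
g(-2.84375) = -0.2717 < 0, so the root lies in [-2.84375, -2.8125]

[-2.84375, -2.8125]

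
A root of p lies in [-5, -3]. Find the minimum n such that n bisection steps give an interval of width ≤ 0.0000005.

Width after n steps is 2/2^n. Need 2^n ≥ 2/0.0000005 = 4000000.
2^21 = 2097152 < 4000000 ≤ 2^22 = 4194304, so n = 22.

22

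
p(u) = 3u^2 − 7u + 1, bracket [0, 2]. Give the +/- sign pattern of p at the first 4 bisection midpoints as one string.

---+

u = 1 gives p = -3, negative; keep [0, 1]
u = 0.5 gives p = -1.75, negative; keep [0, 0.5]
u = 0.25 gives p = -0.5625, negative; keep [0, 0.25]
u = 0.125 gives p = 0.1719, positive; keep [0.125, 0.25]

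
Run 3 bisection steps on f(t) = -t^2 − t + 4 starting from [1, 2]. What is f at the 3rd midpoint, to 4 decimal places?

-0.2656

t = 1.5 gives f = 0.25, positive; keep [1.5, 2]
t = 1.75 gives f = -0.8125, negative; keep [1.5, 1.75]
t = 1.625 gives f = -0.265625, negative; keep [1.5, 1.625]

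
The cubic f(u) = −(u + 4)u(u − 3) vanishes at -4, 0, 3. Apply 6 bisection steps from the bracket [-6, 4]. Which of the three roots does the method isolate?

-4

u = -1 gives f = -12, negative; keep [-6, -1]
u = -3.5 gives f = -11.375, negative; keep [-6, -3.5]
u = -4.75 gives f = 27.609375, positive; keep [-4.75, -3.5]
u = -4.125 gives f = 3.6738, positive; keep [-4.125, -3.5]
u = -3.8125 gives f = -4.8699, negative; keep [-4.125, -3.8125]
u = -3.96875 gives f = -0.8643, negative; keep [-4.125, -3.96875]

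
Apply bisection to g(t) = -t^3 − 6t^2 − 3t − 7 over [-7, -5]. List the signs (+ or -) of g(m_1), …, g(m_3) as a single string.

+-+

midpoint -6: g = 11 > 0 → [-6, -5]
midpoint -5.5: g = -5.625 < 0 → [-6, -5.5]
midpoint -5.75: g = 1.984375 > 0 → [-5.75, -5.5]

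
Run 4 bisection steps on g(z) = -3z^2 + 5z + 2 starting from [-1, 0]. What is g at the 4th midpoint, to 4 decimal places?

0.1445

midpoint -0.5: g = -1.25 < 0 → [-0.5, 0]
midpoint -0.25: g = 0.5625 > 0 → [-0.5, -0.25]
midpoint -0.375: g = -0.296875 < 0 → [-0.375, -0.25]
midpoint -0.3125: g = 0.1445 > 0 → [-0.375, -0.3125]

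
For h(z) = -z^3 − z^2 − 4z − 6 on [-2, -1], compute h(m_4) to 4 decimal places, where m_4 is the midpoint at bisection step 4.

m = -1.5, h(m) = 1.125 (+); new bracket [-1.5, -1]
m = -1.25, h(m) = -0.609375 (−); new bracket [-1.5, -1.25]
m = -1.375, h(m) = 0.208984 (+); new bracket [-1.375, -1.25]
m = -1.3125, h(m) = -0.2117 (−); new bracket [-1.375, -1.3125]

-0.2117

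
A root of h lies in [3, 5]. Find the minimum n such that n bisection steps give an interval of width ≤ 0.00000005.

26

Width after n steps is 2/2^n. Need 2^n ≥ 2/0.00000005 = 40000000.
2^25 = 33554432 < 40000000 ≤ 2^26 = 67108864, so n = 26.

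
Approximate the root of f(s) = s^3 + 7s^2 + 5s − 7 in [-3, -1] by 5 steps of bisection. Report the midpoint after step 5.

-1.6875

s = -2 gives f = 3, positive; keep [-2, -1]
s = -1.5 gives f = -2.125, negative; keep [-2, -1.5]
s = -1.75 gives f = 0.328125, positive; keep [-1.75, -1.5]
s = -1.625 gives f = -0.9316, negative; keep [-1.75, -1.625]
s = -1.6875 gives f = -0.3093, negative; keep [-1.75, -1.6875]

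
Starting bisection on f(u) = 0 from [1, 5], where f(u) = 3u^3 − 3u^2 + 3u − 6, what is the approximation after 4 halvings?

midpoint 3: f = 57 > 0 → [1, 3]
midpoint 2: f = 12 > 0 → [1, 2]
midpoint 1.5: f = 1.875 > 0 → [1, 1.5]
midpoint 1.25: f = -1.0781 < 0 → [1.25, 1.5]

1.25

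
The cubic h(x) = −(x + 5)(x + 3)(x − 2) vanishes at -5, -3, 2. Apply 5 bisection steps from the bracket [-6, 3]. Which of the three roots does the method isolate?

2

x = -1.5 gives h = 18.375, positive; keep [-1.5, 3]
x = 0.75 gives h = 26.953125, positive; keep [0.75, 3]
x = 1.875 gives h = 4.189453, positive; keep [1.875, 3]
x = 2.4375 gives h = -17.6931, negative; keep [1.875, 2.4375]
x = 2.15625 gives h = -5.7655, negative; keep [1.875, 2.15625]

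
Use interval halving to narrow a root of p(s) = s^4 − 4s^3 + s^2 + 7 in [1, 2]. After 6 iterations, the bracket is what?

p(1.5) = 0.8125 > 0, so the root lies in [1.5, 2]
p(1.75) = -1.996094 < 0, so the root lies in [1.5, 1.75]
p(1.625) = -0.550537 < 0, so the root lies in [1.5, 1.625]
p(1.5625) = 0.1431 > 0, so the root lies in [1.5625, 1.625]
p(1.59375) = -0.2009 < 0, so the root lies in [1.5625, 1.59375]
p(1.578125) = -0.0282 < 0, so the root lies in [1.5625, 1.578125]

[1.5625, 1.578125]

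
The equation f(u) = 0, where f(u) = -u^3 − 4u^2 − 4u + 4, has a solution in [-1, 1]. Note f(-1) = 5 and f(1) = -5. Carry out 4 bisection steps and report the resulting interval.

[0.5, 0.625]

midpoint 0: f = 4 > 0 → [0, 1]
midpoint 0.5: f = 0.875 > 0 → [0.5, 1]
midpoint 0.75: f = -1.671875 < 0 → [0.5, 0.75]
midpoint 0.625: f = -0.3066 < 0 → [0.5, 0.625]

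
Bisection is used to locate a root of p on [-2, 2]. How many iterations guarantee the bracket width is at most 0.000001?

Width after n steps is 4/2^n. Need 2^n ≥ 4/0.000001 = 4000000.
2^21 = 2097152 < 4000000 ≤ 2^22 = 4194304, so n = 22.

22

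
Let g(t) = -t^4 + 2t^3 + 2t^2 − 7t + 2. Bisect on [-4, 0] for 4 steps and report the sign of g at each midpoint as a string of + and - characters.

-+++

m = -2, g(m) = -8 (−); new bracket [-2, 0]
m = -1, g(m) = 8 (+); new bracket [-2, -1]
m = -1.5, g(m) = 5.1875 (+); new bracket [-2, -1.5]
m = -1.75, g(m) = 0.2773 (+); new bracket [-2, -1.75]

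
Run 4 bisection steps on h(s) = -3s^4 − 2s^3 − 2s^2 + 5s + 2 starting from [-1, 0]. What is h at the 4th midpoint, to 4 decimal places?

midpoint -0.5: h = -0.9375 < 0 → [-0.5, 0]
midpoint -0.25: h = 0.644531 > 0 → [-0.5, -0.25]
midpoint -0.375: h = -0.110107 < 0 → [-0.375, -0.25]
midpoint -0.3125: h = 0.2746 > 0 → [-0.375, -0.3125]

0.2746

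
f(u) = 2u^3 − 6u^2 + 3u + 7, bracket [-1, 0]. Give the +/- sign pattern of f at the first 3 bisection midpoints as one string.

++-

f(-0.5) = 3.75 > 0, so the root lies in [-1, -0.5]
f(-0.75) = 0.53125 > 0, so the root lies in [-1, -0.75]
f(-0.875) = -1.558594 < 0, so the root lies in [-0.875, -0.75]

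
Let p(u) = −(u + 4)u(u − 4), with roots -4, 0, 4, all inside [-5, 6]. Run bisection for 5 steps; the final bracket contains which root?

4

midpoint 0.5: p = 7.875 > 0 → [0.5, 6]
midpoint 3.25: p = 17.671875 > 0 → [3.25, 6]
midpoint 4.625: p = -24.931641 < 0 → [3.25, 4.625]
midpoint 3.9375: p = 1.9534 > 0 → [3.9375, 4.625]
midpoint 4.28125: p = -9.9715 < 0 → [3.9375, 4.28125]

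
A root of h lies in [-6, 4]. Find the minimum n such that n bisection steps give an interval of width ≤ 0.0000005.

25

Width after n steps is 10/2^n. Need 2^n ≥ 10/0.0000005 = 20000000.
2^24 = 16777216 < 20000000 ≤ 2^25 = 33554432, so n = 25.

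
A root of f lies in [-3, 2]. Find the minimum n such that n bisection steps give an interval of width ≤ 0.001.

13

Width after n steps is 5/2^n. Need 2^n ≥ 5/0.001 = 5000.
2^12 = 4096 < 5000 ≤ 2^13 = 8192, so n = 13.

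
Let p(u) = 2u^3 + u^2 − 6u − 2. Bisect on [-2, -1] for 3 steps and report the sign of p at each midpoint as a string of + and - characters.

midpoint -1.5: p = 2.5 > 0 → [-2, -1.5]
midpoint -1.75: p = 0.84375 > 0 → [-2, -1.75]
midpoint -1.875: p = -0.417969 < 0 → [-1.875, -1.75]

++-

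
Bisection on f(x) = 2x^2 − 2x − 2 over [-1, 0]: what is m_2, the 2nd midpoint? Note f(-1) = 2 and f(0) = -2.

-0.75

x = -0.5 gives f = -0.5, negative; keep [-1, -0.5]
x = -0.75 gives f = 0.625, positive; keep [-0.75, -0.5]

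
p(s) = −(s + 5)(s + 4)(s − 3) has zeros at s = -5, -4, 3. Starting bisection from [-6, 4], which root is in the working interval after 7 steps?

s = -1 gives p = 48, positive; keep [-1, 4]
s = 1.5 gives p = 53.625, positive; keep [1.5, 4]
s = 2.75 gives p = 13.078125, positive; keep [2.75, 4]
s = 3.375 gives p = -23.1621, negative; keep [2.75, 3.375]
s = 3.0625 gives p = -3.5588, negative; keep [2.75, 3.0625]
s = 2.90625 gives p = 5.119, positive; keep [2.90625, 3.0625]
s = 2.984375 gives p = 0.8713, positive; keep [2.984375, 3.0625]

3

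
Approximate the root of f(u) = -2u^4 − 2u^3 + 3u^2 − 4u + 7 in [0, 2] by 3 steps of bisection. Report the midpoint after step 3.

u = 1 gives f = 2, positive; keep [1, 2]
u = 1.5 gives f = -9.125, negative; keep [1, 1.5]
u = 1.25 gives f = -2.101562, negative; keep [1, 1.25]

1.25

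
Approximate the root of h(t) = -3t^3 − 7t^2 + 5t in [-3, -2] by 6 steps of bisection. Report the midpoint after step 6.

-2.921875

h(-2.5) = -9.375 < 0, so the root lies in [-3, -2.5]
h(-2.75) = -4.296875 < 0, so the root lies in [-3, -2.75]
h(-2.875) = -0.943359 < 0, so the root lies in [-3, -2.875]
h(-2.9375) = 0.9524 > 0, so the root lies in [-2.9375, -2.875]
h(-2.90625) = -0.0142 < 0, so the root lies in [-2.9375, -2.90625]
h(-2.921875) = 0.4644 > 0, so the root lies in [-2.921875, -2.90625]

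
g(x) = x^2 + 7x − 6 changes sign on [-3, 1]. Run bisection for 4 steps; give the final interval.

[0.75, 1]

m = -1, g(m) = -12 (−); new bracket [-1, 1]
m = 0, g(m) = -6 (−); new bracket [0, 1]
m = 0.5, g(m) = -2.25 (−); new bracket [0.5, 1]
m = 0.75, g(m) = -0.1875 (−); new bracket [0.75, 1]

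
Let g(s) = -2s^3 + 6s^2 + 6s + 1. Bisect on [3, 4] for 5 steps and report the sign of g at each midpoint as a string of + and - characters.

++-+-

m = 3.5, g(m) = 9.75 (+); new bracket [3.5, 4]
m = 3.75, g(m) = 2.40625 (+); new bracket [3.75, 4]
m = 3.875, g(m) = -2.027344 (−); new bracket [3.75, 3.875]
m = 3.8125, g(m) = 0.2554 (+); new bracket [3.8125, 3.875]
m = 3.84375, g(m) = -0.8693 (−); new bracket [3.8125, 3.84375]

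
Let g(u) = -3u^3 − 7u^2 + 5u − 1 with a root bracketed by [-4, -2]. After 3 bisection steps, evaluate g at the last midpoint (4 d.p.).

-5.2969

g(-3) = 2 > 0, so the root lies in [-3, -2]
g(-2.5) = -10.375 < 0, so the root lies in [-3, -2.5]
g(-2.75) = -5.296875 < 0, so the root lies in [-3, -2.75]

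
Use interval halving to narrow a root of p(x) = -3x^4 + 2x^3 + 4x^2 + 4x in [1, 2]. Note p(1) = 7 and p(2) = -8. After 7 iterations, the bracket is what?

[1.8046875, 1.8125]

m = 1.5, p(m) = 6.5625 (+); new bracket [1.5, 2]
m = 1.75, p(m) = 1.832031 (+); new bracket [1.75, 2]
m = 1.875, p(m) = -2.332764 (−); new bracket [1.75, 1.875]
m = 1.8125, p(m) = -0.0774 (−); new bracket [1.75, 1.8125]
m = 1.78125, p(m) = 0.9187 (+); new bracket [1.78125, 1.8125]
m = 1.796875, p(m) = 0.4312 (+); new bracket [1.796875, 1.8125]
m = 1.8046875, p(m) = 0.1796 (+); new bracket [1.8046875, 1.8125]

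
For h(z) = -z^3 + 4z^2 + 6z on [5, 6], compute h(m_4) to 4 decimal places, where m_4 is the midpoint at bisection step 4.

-0.8308

z = 5.5 gives h = -12.375, negative; keep [5, 5.5]
z = 5.25 gives h = -2.953125, negative; keep [5, 5.25]
z = 5.125 gives h = 1.201172, positive; keep [5.125, 5.25]
z = 5.1875 gives h = -0.8308, negative; keep [5.125, 5.1875]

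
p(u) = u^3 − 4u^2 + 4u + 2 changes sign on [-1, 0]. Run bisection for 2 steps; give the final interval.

u = -0.5 gives p = -1.125, negative; keep [-0.5, 0]
u = -0.25 gives p = 0.734375, positive; keep [-0.5, -0.25]

[-0.5, -0.25]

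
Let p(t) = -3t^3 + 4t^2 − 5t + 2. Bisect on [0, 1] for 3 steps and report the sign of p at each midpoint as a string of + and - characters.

midpoint 0.5: p = 0.125 > 0 → [0.5, 1]
midpoint 0.75: p = -0.765625 < 0 → [0.5, 0.75]
midpoint 0.625: p = -0.294922 < 0 → [0.5, 0.625]

+--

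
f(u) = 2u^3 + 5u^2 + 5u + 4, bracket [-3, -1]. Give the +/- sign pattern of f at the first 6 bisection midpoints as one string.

u = -2 gives f = -2, negative; keep [-2, -1]
u = -1.5 gives f = 1, positive; keep [-2, -1.5]
u = -1.75 gives f = -0.15625, negative; keep [-1.75, -1.5]
u = -1.625 gives f = 0.4961, positive; keep [-1.75, -1.625]
u = -1.6875 gives f = 0.1899, positive; keep [-1.75, -1.6875]
u = -1.71875 gives f = 0.022, positive; keep [-1.75, -1.71875]

-+-+++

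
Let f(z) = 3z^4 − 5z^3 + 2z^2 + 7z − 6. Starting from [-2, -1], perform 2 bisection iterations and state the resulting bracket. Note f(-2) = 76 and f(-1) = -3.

m = -1.5, f(m) = 20.0625 (+); new bracket [-1.5, -1]
m = -1.25, f(m) = 5.464844 (+); new bracket [-1.25, -1]

[-1.25, -1]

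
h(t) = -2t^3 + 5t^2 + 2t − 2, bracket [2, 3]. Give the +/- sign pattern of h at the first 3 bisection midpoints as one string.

+-+

t = 2.5 gives h = 3, positive; keep [2.5, 3]
t = 2.75 gives h = -0.28125, negative; keep [2.5, 2.75]
t = 2.625 gives h = 1.527344, positive; keep [2.625, 2.75]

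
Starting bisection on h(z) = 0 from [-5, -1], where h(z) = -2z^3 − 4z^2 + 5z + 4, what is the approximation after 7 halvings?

m = -3, h(m) = 7 (+); new bracket [-3, -1]
m = -2, h(m) = -6 (−); new bracket [-3, -2]
m = -2.5, h(m) = -2.25 (−); new bracket [-3, -2.5]
m = -2.75, h(m) = 1.5938 (+); new bracket [-2.75, -2.5]
m = -2.625, h(m) = -0.5117 (−); new bracket [-2.75, -2.625]
m = -2.6875, h(m) = 0.4937 (+); new bracket [-2.6875, -2.625]
m = -2.65625, h(m) = -0.0207 (−); new bracket [-2.6875, -2.65625]

-2.65625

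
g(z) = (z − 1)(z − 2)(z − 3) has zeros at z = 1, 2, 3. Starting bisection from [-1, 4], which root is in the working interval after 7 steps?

1

midpoint 1.5: g = 0.375 > 0 → [-1, 1.5]
midpoint 0.25: g = -3.609375 < 0 → [0.25, 1.5]
midpoint 0.875: g = -0.298828 < 0 → [0.875, 1.5]
midpoint 1.1875: g = 0.2761 > 0 → [0.875, 1.1875]
midpoint 1.03125: g = 0.0596 > 0 → [0.875, 1.03125]
midpoint 0.953125: g = -0.1004 < 0 → [0.953125, 1.03125]
midpoint 0.9921875: g = -0.0158 < 0 → [0.9921875, 1.03125]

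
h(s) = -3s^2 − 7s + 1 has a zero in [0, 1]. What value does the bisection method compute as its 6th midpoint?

0.140625

s = 0.5 gives h = -3.25, negative; keep [0, 0.5]
s = 0.25 gives h = -0.9375, negative; keep [0, 0.25]
s = 0.125 gives h = 0.078125, positive; keep [0.125, 0.25]
s = 0.1875 gives h = -0.418, negative; keep [0.125, 0.1875]
s = 0.15625 gives h = -0.167, negative; keep [0.125, 0.15625]
s = 0.140625 gives h = -0.0437, negative; keep [0.125, 0.140625]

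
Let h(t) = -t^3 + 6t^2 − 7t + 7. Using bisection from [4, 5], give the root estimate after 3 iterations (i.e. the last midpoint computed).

m = 4.5, h(m) = 5.875 (+); new bracket [4.5, 5]
m = 4.75, h(m) = 1.953125 (+); new bracket [4.75, 5]
m = 4.875, h(m) = -0.388672 (−); new bracket [4.75, 4.875]

4.875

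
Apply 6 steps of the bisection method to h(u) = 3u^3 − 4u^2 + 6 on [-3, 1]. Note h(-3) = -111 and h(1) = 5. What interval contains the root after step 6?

[-1, -0.9375]

u = -1 gives h = -1, negative; keep [-1, 1]
u = 0 gives h = 6, positive; keep [-1, 0]
u = -0.5 gives h = 4.625, positive; keep [-1, -0.5]
u = -0.75 gives h = 2.4844, positive; keep [-1, -0.75]
u = -0.875 gives h = 0.9277, positive; keep [-1, -0.875]
u = -0.9375 gives h = 0.0125, positive; keep [-1, -0.9375]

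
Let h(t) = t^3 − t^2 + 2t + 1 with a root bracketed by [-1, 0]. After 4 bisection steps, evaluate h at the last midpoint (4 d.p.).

-0.1501

h(-0.5) = -0.375 < 0, so the root lies in [-0.5, 0]
h(-0.25) = 0.421875 > 0, so the root lies in [-0.5, -0.25]
h(-0.375) = 0.056641 > 0, so the root lies in [-0.5, -0.375]
h(-0.4375) = -0.1501 < 0, so the root lies in [-0.4375, -0.375]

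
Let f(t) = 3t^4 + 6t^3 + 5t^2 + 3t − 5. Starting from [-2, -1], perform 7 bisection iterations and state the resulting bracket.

[-1.7109375, -1.703125]

m = -1.5, f(m) = -3.3125 (−); new bracket [-2, -1.5]
m = -1.75, f(m) = 1.042969 (+); new bracket [-1.75, -1.5]
m = -1.625, f(m) = -1.499268 (−); new bracket [-1.75, -1.625]
m = -1.6875, f(m) = -0.3293 (−); new bracket [-1.75, -1.6875]
m = -1.71875, f(m) = 0.3302 (+); new bracket [-1.71875, -1.6875]
m = -1.703125, f(m) = -0.006 (−); new bracket [-1.71875, -1.703125]
m = -1.7109375, f(m) = 0.1605 (+); new bracket [-1.7109375, -1.703125]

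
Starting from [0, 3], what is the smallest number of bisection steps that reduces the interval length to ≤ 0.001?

12

Width after n steps is 3/2^n. Need 2^n ≥ 3/0.001 = 3000.
2^11 = 2048 < 3000 ≤ 2^12 = 4096, so n = 12.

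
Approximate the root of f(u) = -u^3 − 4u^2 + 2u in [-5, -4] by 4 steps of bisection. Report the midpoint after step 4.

midpoint -4.5: f = 1.125 > 0 → [-4.5, -4]
midpoint -4.25: f = -3.984375 < 0 → [-4.5, -4.25]
midpoint -4.375: f = -1.572266 < 0 → [-4.5, -4.375]
midpoint -4.4375: f = -0.26 < 0 → [-4.5, -4.4375]

-4.4375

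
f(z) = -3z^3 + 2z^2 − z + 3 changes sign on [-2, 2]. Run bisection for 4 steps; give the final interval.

m = 0, f(m) = 3 (+); new bracket [0, 2]
m = 1, f(m) = 1 (+); new bracket [1, 2]
m = 1.5, f(m) = -4.125 (−); new bracket [1, 1.5]
m = 1.25, f(m) = -0.9844 (−); new bracket [1, 1.25]

[1, 1.25]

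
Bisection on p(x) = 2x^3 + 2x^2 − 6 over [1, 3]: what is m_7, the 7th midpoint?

1.171875

m = 2, p(m) = 18 (+); new bracket [1, 2]
m = 1.5, p(m) = 5.25 (+); new bracket [1, 1.5]
m = 1.25, p(m) = 1.03125 (+); new bracket [1, 1.25]
m = 1.125, p(m) = -0.6211 (−); new bracket [1.125, 1.25]
m = 1.1875, p(m) = 0.1694 (+); new bracket [1.125, 1.1875]
m = 1.15625, p(m) = -0.2346 (−); new bracket [1.15625, 1.1875]
m = 1.171875, p(m) = -0.0348 (−); new bracket [1.171875, 1.1875]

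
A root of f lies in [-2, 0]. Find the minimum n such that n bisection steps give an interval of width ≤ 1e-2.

Width after n steps is 2/2^n. Need 2^n ≥ 2/1e-2 = 200.
2^7 = 128 < 200 ≤ 2^8 = 256, so n = 8.

8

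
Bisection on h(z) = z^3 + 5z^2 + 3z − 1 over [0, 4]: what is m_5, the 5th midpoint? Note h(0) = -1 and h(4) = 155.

0.125

m = 2, h(m) = 33 (+); new bracket [0, 2]
m = 1, h(m) = 8 (+); new bracket [0, 1]
m = 0.5, h(m) = 1.875 (+); new bracket [0, 0.5]
m = 0.25, h(m) = 0.0781 (+); new bracket [0, 0.25]
m = 0.125, h(m) = -0.5449 (−); new bracket [0.125, 0.25]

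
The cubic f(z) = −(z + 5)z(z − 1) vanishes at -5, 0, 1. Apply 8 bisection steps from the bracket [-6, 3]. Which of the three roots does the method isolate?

m = -1.5, f(m) = -13.125 (−); new bracket [-6, -1.5]
m = -3.75, f(m) = -22.265625 (−); new bracket [-6, -3.75]
m = -4.875, f(m) = -3.580078 (−); new bracket [-6, -4.875]
m = -5.4375, f(m) = 15.3142 (+); new bracket [-5.4375, -4.875]
m = -5.15625, f(m) = 4.9599 (+); new bracket [-5.15625, -4.875]
m = -5.015625, f(m) = 0.4714 (+); new bracket [-5.015625, -4.875]
m = -4.9453125, f(m) = -1.6079 (−); new bracket [-5.015625, -4.9453125]
m = -4.98046875, f(m) = -0.5817 (−); new bracket [-5.015625, -4.98046875]

-5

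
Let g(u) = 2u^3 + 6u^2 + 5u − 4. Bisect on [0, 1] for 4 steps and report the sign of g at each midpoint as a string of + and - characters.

midpoint 0.5: g = 0.25 > 0 → [0, 0.5]
midpoint 0.25: g = -2.34375 < 0 → [0.25, 0.5]
midpoint 0.375: g = -1.175781 < 0 → [0.375, 0.5]
midpoint 0.4375: g = -0.4966 < 0 → [0.4375, 0.5]

+---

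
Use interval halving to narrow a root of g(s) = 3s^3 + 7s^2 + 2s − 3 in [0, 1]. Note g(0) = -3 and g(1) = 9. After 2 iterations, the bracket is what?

g(0.5) = 0.125 > 0, so the root lies in [0, 0.5]
g(0.25) = -2.015625 < 0, so the root lies in [0.25, 0.5]

[0.25, 0.5]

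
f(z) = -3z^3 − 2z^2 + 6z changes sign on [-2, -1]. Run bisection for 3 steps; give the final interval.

[-1.875, -1.75]

z = -1.5 gives f = -3.375, negative; keep [-2, -1.5]
z = -1.75 gives f = -0.546875, negative; keep [-2, -1.75]
z = -1.875 gives f = 1.494141, positive; keep [-1.875, -1.75]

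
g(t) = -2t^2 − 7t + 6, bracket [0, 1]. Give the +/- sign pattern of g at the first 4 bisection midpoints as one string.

g(0.5) = 2 > 0, so the root lies in [0.5, 1]
g(0.75) = -0.375 < 0, so the root lies in [0.5, 0.75]
g(0.625) = 0.84375 > 0, so the root lies in [0.625, 0.75]
g(0.6875) = 0.2422 > 0, so the root lies in [0.6875, 0.75]

+-++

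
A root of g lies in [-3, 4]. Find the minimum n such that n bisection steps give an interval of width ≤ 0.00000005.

28

Width after n steps is 7/2^n. Need 2^n ≥ 7/0.00000005 = 140000000.
2^27 = 134217728 < 140000000 ≤ 2^28 = 268435456, so n = 28.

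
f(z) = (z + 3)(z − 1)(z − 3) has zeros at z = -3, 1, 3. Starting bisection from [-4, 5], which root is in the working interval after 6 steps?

z = 0.5 gives f = 4.375, positive; keep [-4, 0.5]
z = -1.75 gives f = 16.328125, positive; keep [-4, -1.75]
z = -2.875 gives f = 2.845703, positive; keep [-4, -2.875]
z = -3.4375 gives f = -12.4978, negative; keep [-3.4375, -2.875]
z = -3.15625 gives f = -3.998, negative; keep [-3.15625, -2.875]
z = -3.015625 gives f = -0.3774, negative; keep [-3.015625, -2.875]

-3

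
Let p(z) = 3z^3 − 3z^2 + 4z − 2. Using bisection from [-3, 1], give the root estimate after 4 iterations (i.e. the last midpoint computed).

0.75

z = -1 gives p = -12, negative; keep [-1, 1]
z = 0 gives p = -2, negative; keep [0, 1]
z = 0.5 gives p = -0.375, negative; keep [0.5, 1]
z = 0.75 gives p = 0.5781, positive; keep [0.5, 0.75]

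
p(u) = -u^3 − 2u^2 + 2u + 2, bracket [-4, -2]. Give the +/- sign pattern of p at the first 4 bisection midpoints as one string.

m = -3, p(m) = 5 (+); new bracket [-3, -2]
m = -2.5, p(m) = 0.125 (+); new bracket [-2.5, -2]
m = -2.25, p(m) = -1.234375 (−); new bracket [-2.5, -2.25]
m = -2.375, p(m) = -0.6348 (−); new bracket [-2.5, -2.375]

++--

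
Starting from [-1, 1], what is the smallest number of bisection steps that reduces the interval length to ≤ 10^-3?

Width after n steps is 2/2^n. Need 2^n ≥ 2/10^-3 = 2000.
2^10 = 1024 < 2000 ≤ 2^11 = 2048, so n = 11.

11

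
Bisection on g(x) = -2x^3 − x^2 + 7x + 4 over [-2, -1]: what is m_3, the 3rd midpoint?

-1.875

g(-1.5) = -2 < 0, so the root lies in [-2, -1.5]
g(-1.75) = -0.59375 < 0, so the root lies in [-2, -1.75]
g(-1.875) = 0.542969 > 0, so the root lies in [-1.875, -1.75]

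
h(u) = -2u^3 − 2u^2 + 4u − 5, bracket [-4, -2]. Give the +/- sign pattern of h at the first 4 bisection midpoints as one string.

++-+

u = -3 gives h = 19, positive; keep [-3, -2]
u = -2.5 gives h = 3.75, positive; keep [-2.5, -2]
u = -2.25 gives h = -1.34375, negative; keep [-2.5, -2.25]
u = -2.375 gives h = 1.0117, positive; keep [-2.375, -2.25]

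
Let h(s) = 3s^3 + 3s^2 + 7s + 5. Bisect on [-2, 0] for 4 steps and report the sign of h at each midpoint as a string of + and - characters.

s = -1 gives h = -2, negative; keep [-1, 0]
s = -0.5 gives h = 1.875, positive; keep [-1, -0.5]
s = -0.75 gives h = 0.171875, positive; keep [-1, -0.75]
s = -0.875 gives h = -0.8379, negative; keep [-0.875, -0.75]

-++-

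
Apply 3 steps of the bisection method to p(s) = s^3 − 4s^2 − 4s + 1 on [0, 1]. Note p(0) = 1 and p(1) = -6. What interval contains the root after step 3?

midpoint 0.5: p = -1.875 < 0 → [0, 0.5]
midpoint 0.25: p = -0.234375 < 0 → [0, 0.25]
midpoint 0.125: p = 0.439453 > 0 → [0.125, 0.25]

[0.125, 0.25]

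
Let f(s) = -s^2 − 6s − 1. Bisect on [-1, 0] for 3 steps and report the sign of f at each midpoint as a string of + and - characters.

m = -0.5, f(m) = 1.75 (+); new bracket [-0.5, 0]
m = -0.25, f(m) = 0.4375 (+); new bracket [-0.25, 0]
m = -0.125, f(m) = -0.265625 (−); new bracket [-0.25, -0.125]

++-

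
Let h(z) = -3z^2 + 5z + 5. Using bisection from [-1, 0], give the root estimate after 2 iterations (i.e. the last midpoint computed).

-0.75

midpoint -0.5: h = 1.75 > 0 → [-1, -0.5]
midpoint -0.75: h = -0.4375 < 0 → [-0.75, -0.5]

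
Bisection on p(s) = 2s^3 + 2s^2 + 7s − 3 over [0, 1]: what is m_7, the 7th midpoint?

m = 0.5, p(m) = 1.25 (+); new bracket [0, 0.5]
m = 0.25, p(m) = -1.09375 (−); new bracket [0.25, 0.5]
m = 0.375, p(m) = 0.011719 (+); new bracket [0.25, 0.375]
m = 0.3125, p(m) = -0.5562 (−); new bracket [0.3125, 0.375]
m = 0.34375, p(m) = -0.2762 (−); new bracket [0.34375, 0.375]
m = 0.359375, p(m) = -0.1332 (−); new bracket [0.359375, 0.375]
m = 0.3671875, p(m) = -0.061 (−); new bracket [0.3671875, 0.375]

0.3671875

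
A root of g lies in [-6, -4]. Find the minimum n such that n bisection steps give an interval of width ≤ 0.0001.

15

Width after n steps is 2/2^n. Need 2^n ≥ 2/0.0001 = 20000.
2^14 = 16384 < 20000 ≤ 2^15 = 32768, so n = 15.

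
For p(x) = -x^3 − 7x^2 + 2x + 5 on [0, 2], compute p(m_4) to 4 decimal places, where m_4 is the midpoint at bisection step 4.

x = 1 gives p = -1, negative; keep [0, 1]
x = 0.5 gives p = 4.125, positive; keep [0.5, 1]
x = 0.75 gives p = 2.140625, positive; keep [0.75, 1]
x = 0.875 gives p = 0.7207, positive; keep [0.875, 1]

0.7207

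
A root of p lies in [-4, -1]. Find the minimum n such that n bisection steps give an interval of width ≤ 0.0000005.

23

Width after n steps is 3/2^n. Need 2^n ≥ 3/0.0000005 = 6000000.
2^22 = 4194304 < 6000000 ≤ 2^23 = 8388608, so n = 23.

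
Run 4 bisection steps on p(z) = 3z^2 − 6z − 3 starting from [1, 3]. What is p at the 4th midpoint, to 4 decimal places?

z = 2 gives p = -3, negative; keep [2, 3]
z = 2.5 gives p = 0.75, positive; keep [2, 2.5]
z = 2.25 gives p = -1.3125, negative; keep [2.25, 2.5]
z = 2.375 gives p = -0.3281, negative; keep [2.375, 2.5]

-0.3281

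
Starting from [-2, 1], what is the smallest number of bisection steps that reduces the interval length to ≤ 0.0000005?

Width after n steps is 3/2^n. Need 2^n ≥ 3/0.0000005 = 6000000.
2^22 = 4194304 < 6000000 ≤ 2^23 = 8388608, so n = 23.

23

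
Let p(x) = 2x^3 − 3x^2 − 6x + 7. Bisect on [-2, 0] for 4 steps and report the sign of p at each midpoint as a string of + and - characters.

++-+

m = -1, p(m) = 8 (+); new bracket [-2, -1]
m = -1.5, p(m) = 2.5 (+); new bracket [-2, -1.5]
m = -1.75, p(m) = -2.40625 (−); new bracket [-1.75, -1.5]
m = -1.625, p(m) = 0.2461 (+); new bracket [-1.75, -1.625]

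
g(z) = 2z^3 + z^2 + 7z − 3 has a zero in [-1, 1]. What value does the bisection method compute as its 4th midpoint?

midpoint 0: g = -3 < 0 → [0, 1]
midpoint 0.5: g = 1 > 0 → [0, 0.5]
midpoint 0.25: g = -1.15625 < 0 → [0.25, 0.5]
midpoint 0.375: g = -0.1289 < 0 → [0.375, 0.5]

0.375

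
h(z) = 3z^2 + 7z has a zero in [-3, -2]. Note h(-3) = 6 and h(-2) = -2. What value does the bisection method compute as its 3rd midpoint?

-2.375

midpoint -2.5: h = 1.25 > 0 → [-2.5, -2]
midpoint -2.25: h = -0.5625 < 0 → [-2.5, -2.25]
midpoint -2.375: h = 0.296875 > 0 → [-2.375, -2.25]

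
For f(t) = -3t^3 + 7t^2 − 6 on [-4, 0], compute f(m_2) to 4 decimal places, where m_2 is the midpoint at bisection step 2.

f(-2) = 46 > 0, so the root lies in [-2, 0]
f(-1) = 4 > 0, so the root lies in [-1, 0]

4.0000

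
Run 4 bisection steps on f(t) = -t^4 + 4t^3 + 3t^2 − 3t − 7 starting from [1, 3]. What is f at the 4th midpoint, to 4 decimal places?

m = 2, f(m) = 15 (+); new bracket [1, 2]
m = 1.5, f(m) = 3.6875 (+); new bracket [1, 1.5]
m = 1.25, f(m) = -0.691406 (−); new bracket [1.25, 1.5]
m = 1.375, f(m) = 1.3708 (+); new bracket [1.25, 1.375]

1.3708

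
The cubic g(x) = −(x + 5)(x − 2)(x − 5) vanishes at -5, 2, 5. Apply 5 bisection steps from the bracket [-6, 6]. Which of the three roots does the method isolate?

midpoint 0: g = -50 < 0 → [-6, 0]
midpoint -3: g = -80 < 0 → [-6, -3]
midpoint -4.5: g = -30.875 < 0 → [-6, -4.5]
midpoint -5.25: g = 18.5781 > 0 → [-5.25, -4.5]
midpoint -4.875: g = -8.4863 < 0 → [-5.25, -4.875]

-5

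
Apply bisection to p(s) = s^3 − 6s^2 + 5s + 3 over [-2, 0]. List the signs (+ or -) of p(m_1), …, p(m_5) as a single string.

--++-

s = -1 gives p = -9, negative; keep [-1, 0]
s = -0.5 gives p = -1.125, negative; keep [-0.5, 0]
s = -0.25 gives p = 1.359375, positive; keep [-0.5, -0.25]
s = -0.375 gives p = 0.2285, positive; keep [-0.5, -0.375]
s = -0.4375 gives p = -0.4197, negative; keep [-0.4375, -0.375]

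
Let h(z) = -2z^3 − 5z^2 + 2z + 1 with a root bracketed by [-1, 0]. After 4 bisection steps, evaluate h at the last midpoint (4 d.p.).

h(-0.5) = -1 < 0, so the root lies in [-0.5, 0]
h(-0.25) = 0.21875 > 0, so the root lies in [-0.5, -0.25]
h(-0.375) = -0.347656 < 0, so the root lies in [-0.375, -0.25]
h(-0.3125) = -0.0522 < 0, so the root lies in [-0.3125, -0.25]

-0.0522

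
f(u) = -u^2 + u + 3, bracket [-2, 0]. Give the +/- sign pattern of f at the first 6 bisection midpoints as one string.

u = -1 gives f = 1, positive; keep [-2, -1]
u = -1.5 gives f = -0.75, negative; keep [-1.5, -1]
u = -1.25 gives f = 0.1875, positive; keep [-1.5, -1.25]
u = -1.375 gives f = -0.2656, negative; keep [-1.375, -1.25]
u = -1.3125 gives f = -0.0352, negative; keep [-1.3125, -1.25]
u = -1.28125 gives f = 0.0771, positive; keep [-1.3125, -1.28125]

+-+--+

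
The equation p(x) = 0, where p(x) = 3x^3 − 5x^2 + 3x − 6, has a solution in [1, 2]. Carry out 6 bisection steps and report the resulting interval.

p(1.5) = -2.625 < 0, so the root lies in [1.5, 2]
p(1.75) = 0.015625 > 0, so the root lies in [1.5, 1.75]
p(1.625) = -1.455078 < 0, so the root lies in [1.625, 1.75]
p(1.6875) = -0.7595 < 0, so the root lies in [1.6875, 1.75]
p(1.71875) = -0.3822 < 0, so the root lies in [1.71875, 1.75]
p(1.734375) = -0.1859 < 0, so the root lies in [1.734375, 1.75]

[1.734375, 1.75]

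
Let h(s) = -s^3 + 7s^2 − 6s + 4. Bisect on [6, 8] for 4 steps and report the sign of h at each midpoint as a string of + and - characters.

---+

s = 7 gives h = -38, negative; keep [6, 7]
s = 6.5 gives h = -13.875, negative; keep [6, 6.5]
s = 6.25 gives h = -4.203125, negative; keep [6, 6.25]
s = 6.125 gives h = 0.0762, positive; keep [6.125, 6.25]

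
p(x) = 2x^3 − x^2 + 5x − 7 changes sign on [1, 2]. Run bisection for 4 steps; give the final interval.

[1.0625, 1.125]

m = 1.5, p(m) = 5 (+); new bracket [1, 1.5]
m = 1.25, p(m) = 1.59375 (+); new bracket [1, 1.25]
m = 1.125, p(m) = 0.207031 (+); new bracket [1, 1.125]
m = 1.0625, p(m) = -0.4175 (−); new bracket [1.0625, 1.125]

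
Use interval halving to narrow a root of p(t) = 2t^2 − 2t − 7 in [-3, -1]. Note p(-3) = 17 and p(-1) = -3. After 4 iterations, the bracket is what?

t = -2 gives p = 5, positive; keep [-2, -1]
t = -1.5 gives p = 0.5, positive; keep [-1.5, -1]
t = -1.25 gives p = -1.375, negative; keep [-1.5, -1.25]
t = -1.375 gives p = -0.4688, negative; keep [-1.5, -1.375]

[-1.5, -1.375]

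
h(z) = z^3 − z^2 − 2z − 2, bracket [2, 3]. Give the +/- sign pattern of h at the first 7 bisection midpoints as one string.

+-+++-+

h(2.5) = 2.375 > 0, so the root lies in [2, 2.5]
h(2.25) = -0.171875 < 0, so the root lies in [2.25, 2.5]
h(2.375) = 1.005859 > 0, so the root lies in [2.25, 2.375]
h(2.3125) = 0.3938 > 0, so the root lies in [2.25, 2.3125]
h(2.28125) = 0.1053 > 0, so the root lies in [2.25, 2.28125]
h(2.265625) = -0.0347 < 0, so the root lies in [2.265625, 2.28125]
h(2.2734375) = 0.0349 > 0, so the root lies in [2.265625, 2.2734375]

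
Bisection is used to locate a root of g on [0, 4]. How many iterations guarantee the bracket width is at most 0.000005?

Width after n steps is 4/2^n. Need 2^n ≥ 4/0.000005 = 800000.
2^19 = 524288 < 800000 ≤ 2^20 = 1048576, so n = 20.

20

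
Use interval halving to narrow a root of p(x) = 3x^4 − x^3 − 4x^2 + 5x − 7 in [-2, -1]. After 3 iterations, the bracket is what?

m = -1.5, p(m) = -4.9375 (−); new bracket [-2, -1.5]
m = -1.75, p(m) = 5.496094 (+); new bracket [-1.75, -1.5]
m = -1.625, p(m) = -0.477783 (−); new bracket [-1.75, -1.625]

[-1.75, -1.625]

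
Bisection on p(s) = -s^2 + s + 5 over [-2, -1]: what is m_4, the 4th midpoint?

midpoint -1.5: p = 1.25 > 0 → [-2, -1.5]
midpoint -1.75: p = 0.1875 > 0 → [-2, -1.75]
midpoint -1.875: p = -0.390625 < 0 → [-1.875, -1.75]
midpoint -1.8125: p = -0.0977 < 0 → [-1.8125, -1.75]

-1.8125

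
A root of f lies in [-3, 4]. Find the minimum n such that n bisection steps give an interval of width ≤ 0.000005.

Width after n steps is 7/2^n. Need 2^n ≥ 7/0.000005 = 1400000.
2^20 = 1048576 < 1400000 ≤ 2^21 = 2097152, so n = 21.

21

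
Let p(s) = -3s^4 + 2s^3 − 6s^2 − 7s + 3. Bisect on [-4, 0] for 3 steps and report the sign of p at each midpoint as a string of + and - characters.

p(-2) = -71 < 0, so the root lies in [-2, 0]
p(-1) = -1 < 0, so the root lies in [-1, 0]
p(-0.5) = 4.5625 > 0, so the root lies in [-1, -0.5]

--+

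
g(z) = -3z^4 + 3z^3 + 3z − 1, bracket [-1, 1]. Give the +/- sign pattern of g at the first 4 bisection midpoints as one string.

-+-+

midpoint 0: g = -1 < 0 → [0, 1]
midpoint 0.5: g = 0.6875 > 0 → [0, 0.5]
midpoint 0.25: g = -0.214844 < 0 → [0.25, 0.5]
midpoint 0.375: g = 0.2239 > 0 → [0.25, 0.375]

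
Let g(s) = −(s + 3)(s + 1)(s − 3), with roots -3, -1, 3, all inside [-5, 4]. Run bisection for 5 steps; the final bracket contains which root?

3

s = -0.5 gives g = 4.375, positive; keep [-0.5, 4]
s = 1.75 gives g = 16.328125, positive; keep [1.75, 4]
s = 2.875 gives g = 2.845703, positive; keep [2.875, 4]
s = 3.4375 gives g = -12.4978, negative; keep [2.875, 3.4375]
s = 3.15625 gives g = -3.998, negative; keep [2.875, 3.15625]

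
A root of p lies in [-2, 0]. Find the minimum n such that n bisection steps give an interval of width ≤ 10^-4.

Width after n steps is 2/2^n. Need 2^n ≥ 2/10^-4 = 20000.
2^14 = 16384 < 20000 ≤ 2^15 = 32768, so n = 15.

15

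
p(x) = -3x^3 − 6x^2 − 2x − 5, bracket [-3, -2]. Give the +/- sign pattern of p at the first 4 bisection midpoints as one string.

p(-2.5) = 9.375 > 0, so the root lies in [-2.5, -2]
p(-2.25) = 3.296875 > 0, so the root lies in [-2.25, -2]
p(-2.125) = 0.943359 > 0, so the root lies in [-2.125, -2]
p(-2.0625) = -0.0774 < 0, so the root lies in [-2.125, -2.0625]

+++-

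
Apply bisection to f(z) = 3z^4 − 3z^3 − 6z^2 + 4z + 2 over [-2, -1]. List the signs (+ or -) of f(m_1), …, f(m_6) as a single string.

z = -1.5 gives f = 7.8125, positive; keep [-1.5, -1]
z = -1.25 gives f = 0.808594, positive; keep [-1.25, -1]
z = -1.125 gives f = -1.016846, negative; keep [-1.25, -1.125]
z = -1.1875 gives f = -0.2216, negative; keep [-1.25, -1.1875]
z = -1.21875 gives f = 0.2625, positive; keep [-1.21875, -1.1875]
z = -1.203125 gives f = 0.0129, positive; keep [-1.203125, -1.1875]

++--++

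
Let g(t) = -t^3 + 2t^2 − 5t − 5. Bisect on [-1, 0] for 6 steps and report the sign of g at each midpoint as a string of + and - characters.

-+---+

g(-0.5) = -1.875 < 0, so the root lies in [-1, -0.5]
g(-0.75) = 0.296875 > 0, so the root lies in [-0.75, -0.5]
g(-0.625) = -0.849609 < 0, so the root lies in [-0.75, -0.625]
g(-0.6875) = -0.2922 < 0, so the root lies in [-0.75, -0.6875]
g(-0.71875) = -0.0017 < 0, so the root lies in [-0.75, -0.71875]
g(-0.734375) = 0.1465 > 0, so the root lies in [-0.734375, -0.71875]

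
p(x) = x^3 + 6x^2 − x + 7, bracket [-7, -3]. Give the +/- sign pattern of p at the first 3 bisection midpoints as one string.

midpoint -5: p = 37 > 0 → [-7, -5]
midpoint -6: p = 13 > 0 → [-7, -6]
midpoint -6.5: p = -7.625 < 0 → [-6.5, -6]

++-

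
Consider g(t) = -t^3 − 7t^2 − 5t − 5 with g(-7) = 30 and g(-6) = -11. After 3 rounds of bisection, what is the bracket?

[-6.375, -6.25]

g(-6.5) = 6.375 > 0, so the root lies in [-6.5, -6]
g(-6.25) = -3.046875 < 0, so the root lies in [-6.5, -6.25]
g(-6.375) = 1.474609 > 0, so the root lies in [-6.375, -6.25]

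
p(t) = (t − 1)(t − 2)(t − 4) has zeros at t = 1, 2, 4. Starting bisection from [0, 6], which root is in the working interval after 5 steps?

p(3) = -2 < 0, so the root lies in [3, 6]
p(4.5) = 4.375 > 0, so the root lies in [3, 4.5]
p(3.75) = -1.203125 < 0, so the root lies in [3.75, 4.5]
p(4.125) = 0.8301 > 0, so the root lies in [3.75, 4.125]
p(3.9375) = -0.3557 < 0, so the root lies in [3.9375, 4.125]

4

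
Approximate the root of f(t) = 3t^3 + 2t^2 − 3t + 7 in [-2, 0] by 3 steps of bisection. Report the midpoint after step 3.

t = -1 gives f = 9, positive; keep [-2, -1]
t = -1.5 gives f = 5.875, positive; keep [-2, -1.5]
t = -1.75 gives f = 2.296875, positive; keep [-2, -1.75]

-1.75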